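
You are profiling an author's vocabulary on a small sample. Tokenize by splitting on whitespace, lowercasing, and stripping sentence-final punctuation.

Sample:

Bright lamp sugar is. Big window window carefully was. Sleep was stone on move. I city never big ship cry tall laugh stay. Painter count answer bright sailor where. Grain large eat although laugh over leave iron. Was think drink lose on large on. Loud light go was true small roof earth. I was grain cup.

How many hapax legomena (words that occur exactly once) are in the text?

34

Frequencies: was:5, on:3, bright:2, big:2, window:2, i:2, laugh:2, grain:2, large:2, lamp:1, sugar:1, is:1, carefully:1, sleep:1, stone:1, move:1, city:1, never:1, ship:1, cry:1, … (23 more, each freq 1)
Hapax (freq=1): although, answer, carefully, city, count, cry, cup, drink, earth, eat, go, iron, is, lamp, leave, light, lose, loud, move, never, over, painter, roof, sailor, ship, sleep, small, stay, stone, sugar, tall, think, true, where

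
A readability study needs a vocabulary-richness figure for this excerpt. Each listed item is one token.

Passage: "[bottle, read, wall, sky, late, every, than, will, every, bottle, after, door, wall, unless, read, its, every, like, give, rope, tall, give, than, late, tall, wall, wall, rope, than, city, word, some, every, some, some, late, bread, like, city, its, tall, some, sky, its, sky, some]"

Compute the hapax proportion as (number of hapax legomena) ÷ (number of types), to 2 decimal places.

Frequencies: some:5, wall:4, every:4, sky:3, late:3, than:3, its:3, tall:3, bottle:2, read:2, like:2, give:2, rope:2, city:2, will:1, after:1, door:1, unless:1, word:1, bread:1
Hapax count = 6; type count = 20.
Ratio = 6 / 20 = 0.30

0.30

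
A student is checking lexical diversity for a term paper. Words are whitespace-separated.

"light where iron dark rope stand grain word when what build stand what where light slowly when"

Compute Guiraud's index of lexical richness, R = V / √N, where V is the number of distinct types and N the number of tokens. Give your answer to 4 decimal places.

N = 17, V = 12.
√N = 4.123106
R = 12 / 4.123106 = 2.9104

2.9104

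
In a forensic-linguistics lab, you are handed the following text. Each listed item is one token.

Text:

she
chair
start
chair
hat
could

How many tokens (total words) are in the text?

Tokens: she, chair, start, chair, hat, could
N = 6

6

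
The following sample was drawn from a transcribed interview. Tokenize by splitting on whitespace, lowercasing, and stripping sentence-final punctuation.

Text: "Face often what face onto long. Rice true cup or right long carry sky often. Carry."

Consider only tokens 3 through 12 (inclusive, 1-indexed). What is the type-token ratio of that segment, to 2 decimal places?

0.90

Segment tokens 3–12: what, face, onto, long, rice, true, cup, or, right, long
Segment N = 10, segment V = 9.
TTR = 9 / 10 = 0.90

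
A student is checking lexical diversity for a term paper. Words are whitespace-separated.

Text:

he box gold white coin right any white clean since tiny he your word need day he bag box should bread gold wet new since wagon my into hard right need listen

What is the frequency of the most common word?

3

Frequencies: he:3, box:2, gold:2, white:2, right:2, since:2, need:2, coin:1, any:1, clean:1, tiny:1, your:1, word:1, day:1, bag:1, should:1, bread:1, wet:1, new:1, wagon:1, … (4 more, each freq 1)
Most common: 'he' with frequency 3.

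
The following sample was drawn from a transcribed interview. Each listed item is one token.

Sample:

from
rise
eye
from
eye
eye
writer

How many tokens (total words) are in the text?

7

Tokens: from, rise, eye, from, eye, eye, writer
N = 7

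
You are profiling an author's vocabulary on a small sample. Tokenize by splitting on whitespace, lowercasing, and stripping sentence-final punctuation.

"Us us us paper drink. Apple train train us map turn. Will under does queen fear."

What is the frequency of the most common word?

4

Frequencies: us:4, train:2, paper:1, drink:1, apple:1, map:1, turn:1, will:1, under:1, does:1, queen:1, fear:1
Most common: 'us' with frequency 4.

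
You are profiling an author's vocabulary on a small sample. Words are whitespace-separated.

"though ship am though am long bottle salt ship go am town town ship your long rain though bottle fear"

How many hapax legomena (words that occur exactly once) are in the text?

5

Frequencies: though:3, ship:3, am:3, long:2, bottle:2, town:2, salt:1, go:1, your:1, rain:1, fear:1
Hapax (freq=1): fear, go, rain, salt, your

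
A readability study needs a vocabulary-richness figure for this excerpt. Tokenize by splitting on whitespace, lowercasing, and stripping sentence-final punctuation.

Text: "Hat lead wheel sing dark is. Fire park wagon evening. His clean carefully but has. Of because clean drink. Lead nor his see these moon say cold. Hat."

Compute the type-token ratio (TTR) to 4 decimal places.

N = 28 tokens, V = 24 types.
TTR = V / N = 24 / 28 = 0.8571

0.8571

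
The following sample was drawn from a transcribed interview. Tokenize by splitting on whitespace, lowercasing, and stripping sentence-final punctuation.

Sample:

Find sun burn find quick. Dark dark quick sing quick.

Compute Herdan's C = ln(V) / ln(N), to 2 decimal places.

N = 10, V = 6.
ln(V) = 1.791759, ln(N) = 2.302585
C = 1.791759 / 2.302585 = 0.78

0.78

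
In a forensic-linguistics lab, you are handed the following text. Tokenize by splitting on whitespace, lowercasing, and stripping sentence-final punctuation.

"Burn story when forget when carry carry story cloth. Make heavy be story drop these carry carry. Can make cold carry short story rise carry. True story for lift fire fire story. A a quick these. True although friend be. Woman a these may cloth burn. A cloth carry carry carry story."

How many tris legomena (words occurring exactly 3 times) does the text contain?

Frequencies: carry:9, story:7, a:4, cloth:3, these:3, burn:2, when:2, make:2, be:2, true:2, fire:2, forget:1, heavy:1, drop:1, can:1, cold:1, short:1, rise:1, for:1, lift:1, … (5 more, each freq 1)
Words with frequency 3: cloth, these

2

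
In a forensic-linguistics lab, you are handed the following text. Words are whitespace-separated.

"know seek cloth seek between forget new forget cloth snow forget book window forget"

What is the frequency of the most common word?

Frequencies: forget:4, seek:2, cloth:2, know:1, between:1, new:1, snow:1, book:1, window:1
Most common: 'forget' with frequency 4.

4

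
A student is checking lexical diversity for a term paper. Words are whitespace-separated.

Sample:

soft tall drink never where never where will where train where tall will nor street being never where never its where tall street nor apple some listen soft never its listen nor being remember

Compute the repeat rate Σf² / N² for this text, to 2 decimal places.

Frequencies: where:6, never:5, tall:3, nor:3, soft:2, will:2, street:2, being:2, its:2, listen:2, drink:1, train:1, apple:1, some:1, remember:1
Σf² = 108; N² = 1156
Repeat rate = 108 / 1156 = 0.09

0.09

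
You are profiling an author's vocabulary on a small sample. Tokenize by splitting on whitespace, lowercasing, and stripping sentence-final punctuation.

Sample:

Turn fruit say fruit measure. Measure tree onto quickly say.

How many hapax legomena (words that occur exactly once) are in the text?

4

Frequencies: fruit:2, say:2, measure:2, turn:1, tree:1, onto:1, quickly:1
Hapax (freq=1): onto, quickly, tree, turn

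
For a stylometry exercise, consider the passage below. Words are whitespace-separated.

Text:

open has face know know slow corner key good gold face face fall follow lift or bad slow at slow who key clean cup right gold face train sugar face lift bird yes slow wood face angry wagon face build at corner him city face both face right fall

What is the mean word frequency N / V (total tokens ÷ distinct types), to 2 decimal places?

N = 49 tokens, V = 30 types.
Mean frequency = N / V = 49 / 30 = 1.63

1.63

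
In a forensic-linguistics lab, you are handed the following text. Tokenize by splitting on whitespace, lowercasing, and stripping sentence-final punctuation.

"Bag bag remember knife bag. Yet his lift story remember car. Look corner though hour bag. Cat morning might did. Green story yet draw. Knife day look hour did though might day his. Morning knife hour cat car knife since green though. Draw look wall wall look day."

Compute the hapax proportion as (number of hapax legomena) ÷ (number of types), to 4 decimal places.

Frequencies: bag:4, knife:4, look:4, though:3, hour:3, day:3, remember:2, yet:2, his:2, story:2, car:2, cat:2, morning:2, might:2, did:2, green:2, draw:2, wall:2, lift:1, corner:1, … (1 more, each freq 1)
Hapax count = 3; type count = 21.
Ratio = 3 / 21 = 0.1429

0.1429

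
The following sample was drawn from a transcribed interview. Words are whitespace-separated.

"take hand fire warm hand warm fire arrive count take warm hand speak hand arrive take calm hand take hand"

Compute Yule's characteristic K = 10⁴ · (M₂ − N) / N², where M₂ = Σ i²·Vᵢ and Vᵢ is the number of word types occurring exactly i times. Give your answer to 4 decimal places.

1300.0000

Frequencies: hand:6, take:4, warm:3, fire:2, arrive:2, count:1, speak:1, calm:1
N = 20. Frequency spectrum: V_1=3, V_2=2, V_3=1, V_4=1, V_6=1
M₂ = 1²·3 + 2²·2 + 3²·1 + 4²·1 + 6²·1 = 72
K = 10000 × (72 − 20) / 20² = 1300.0000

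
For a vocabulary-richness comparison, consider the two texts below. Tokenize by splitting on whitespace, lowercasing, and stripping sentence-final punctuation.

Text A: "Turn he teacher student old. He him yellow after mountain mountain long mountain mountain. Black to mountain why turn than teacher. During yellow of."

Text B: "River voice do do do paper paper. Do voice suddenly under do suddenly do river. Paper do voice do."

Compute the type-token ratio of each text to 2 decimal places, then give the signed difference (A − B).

0.35

TTR(A) = 16/24 = 0.67
TTR(B) = 6/19 = 0.32
Difference = 0.67 − 0.32 = 0.35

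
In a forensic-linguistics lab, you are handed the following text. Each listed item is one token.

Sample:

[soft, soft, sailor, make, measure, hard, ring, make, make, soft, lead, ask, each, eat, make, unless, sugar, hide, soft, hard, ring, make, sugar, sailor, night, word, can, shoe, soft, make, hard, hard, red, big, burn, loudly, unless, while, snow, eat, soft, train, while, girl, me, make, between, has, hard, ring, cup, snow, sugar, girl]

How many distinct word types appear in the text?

Distinct types: {ask, between, big, burn, can, cup, each, eat, girl, hard, has, hide, lead, loudly, make, me, measure, night, red, ring, sailor, shoe, snow, soft, sugar, train, unless, while, word}
V = 29

29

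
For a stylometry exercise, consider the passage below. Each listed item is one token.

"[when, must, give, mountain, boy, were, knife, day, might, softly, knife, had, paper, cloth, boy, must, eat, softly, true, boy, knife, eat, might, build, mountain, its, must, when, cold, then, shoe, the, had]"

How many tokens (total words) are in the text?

Tokens: when, must, give, mountain, boy, were, knife, day, might, softly, knife, had, paper, cloth, boy, must, eat, softly, true, boy, knife, eat, might, build, mountain, its, must, when, cold, then, shoe, the, had
N = 33

33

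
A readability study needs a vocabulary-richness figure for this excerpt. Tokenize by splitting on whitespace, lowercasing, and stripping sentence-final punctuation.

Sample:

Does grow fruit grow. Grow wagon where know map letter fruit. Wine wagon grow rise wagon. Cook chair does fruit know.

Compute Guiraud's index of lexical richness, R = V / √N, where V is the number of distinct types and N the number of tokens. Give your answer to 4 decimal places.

2.6186

N = 21, V = 12.
√N = 4.582576
R = 12 / 4.582576 = 2.6186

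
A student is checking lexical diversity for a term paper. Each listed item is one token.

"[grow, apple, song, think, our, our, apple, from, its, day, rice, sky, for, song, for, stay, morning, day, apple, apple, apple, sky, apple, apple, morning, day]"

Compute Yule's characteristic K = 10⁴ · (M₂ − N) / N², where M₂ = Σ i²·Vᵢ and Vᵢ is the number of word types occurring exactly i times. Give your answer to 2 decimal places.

Frequencies: apple:7, day:3, song:2, our:2, sky:2, for:2, morning:2, grow:1, think:1, from:1, its:1, rice:1, stay:1
N = 26. Frequency spectrum: V_1=6, V_2=5, V_3=1, V_7=1
M₂ = 1²·6 + 2²·5 + 3²·1 + 7²·1 = 84
K = 10000 × (84 − 26) / 26² = 857.99

857.99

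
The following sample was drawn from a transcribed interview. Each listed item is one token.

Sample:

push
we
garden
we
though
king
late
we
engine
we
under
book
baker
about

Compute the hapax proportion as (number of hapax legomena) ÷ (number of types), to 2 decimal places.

Frequencies: we:4, push:1, garden:1, though:1, king:1, late:1, engine:1, under:1, book:1, baker:1, about:1
Hapax count = 10; type count = 11.
Ratio = 10 / 11 = 0.91

0.91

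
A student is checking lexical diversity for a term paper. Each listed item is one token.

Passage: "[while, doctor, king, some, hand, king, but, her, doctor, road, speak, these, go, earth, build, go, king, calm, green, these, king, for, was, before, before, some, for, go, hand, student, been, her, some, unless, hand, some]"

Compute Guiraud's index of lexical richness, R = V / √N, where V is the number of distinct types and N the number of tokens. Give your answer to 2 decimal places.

3.50

N = 36, V = 21.
√N = 6.000000
R = 21 / 6.000000 = 3.50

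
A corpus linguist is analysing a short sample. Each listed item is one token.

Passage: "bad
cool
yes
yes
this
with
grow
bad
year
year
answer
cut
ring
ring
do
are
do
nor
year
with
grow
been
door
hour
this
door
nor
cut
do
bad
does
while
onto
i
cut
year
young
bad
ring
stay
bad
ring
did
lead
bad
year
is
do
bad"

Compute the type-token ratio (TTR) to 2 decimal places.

0.51

N = 49 tokens, V = 25 types.
TTR = V / N = 25 / 49 = 0.51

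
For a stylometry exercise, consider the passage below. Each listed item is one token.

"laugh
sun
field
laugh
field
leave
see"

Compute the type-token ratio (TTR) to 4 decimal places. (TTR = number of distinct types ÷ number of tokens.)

N = 7 tokens, V = 5 types.
TTR = V / N = 5 / 7 = 0.7143

0.7143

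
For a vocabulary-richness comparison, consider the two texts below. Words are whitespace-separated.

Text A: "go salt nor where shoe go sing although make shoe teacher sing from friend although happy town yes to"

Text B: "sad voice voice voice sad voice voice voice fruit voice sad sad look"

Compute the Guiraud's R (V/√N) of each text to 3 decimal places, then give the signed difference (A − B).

A: V=15, N=19, R=3.441
B: V=4, N=13, R=1.109
Difference = 3.441 − 1.109 = 2.332

2.332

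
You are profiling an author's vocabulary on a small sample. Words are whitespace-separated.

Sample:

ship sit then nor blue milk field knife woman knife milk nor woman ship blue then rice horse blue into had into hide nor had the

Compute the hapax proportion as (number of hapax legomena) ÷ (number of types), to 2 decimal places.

0.40

Frequencies: nor:3, blue:3, ship:2, then:2, milk:2, knife:2, woman:2, into:2, had:2, sit:1, field:1, rice:1, horse:1, hide:1, the:1
Hapax count = 6; type count = 15.
Ratio = 6 / 15 = 0.40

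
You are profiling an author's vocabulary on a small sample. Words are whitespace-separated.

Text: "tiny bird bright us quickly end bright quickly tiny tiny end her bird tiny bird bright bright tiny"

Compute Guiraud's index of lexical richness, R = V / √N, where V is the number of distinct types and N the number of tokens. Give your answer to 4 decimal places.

N = 18, V = 7.
√N = 4.242641
R = 7 / 4.242641 = 1.6499

1.6499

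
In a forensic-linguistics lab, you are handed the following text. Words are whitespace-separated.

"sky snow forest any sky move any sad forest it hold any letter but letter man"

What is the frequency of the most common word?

Frequencies: any:3, sky:2, forest:2, letter:2, snow:1, move:1, sad:1, it:1, hold:1, but:1, man:1
Most common: 'any' with frequency 3.

3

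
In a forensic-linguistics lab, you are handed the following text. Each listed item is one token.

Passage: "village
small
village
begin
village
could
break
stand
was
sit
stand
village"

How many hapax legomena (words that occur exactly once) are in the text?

Frequencies: village:4, stand:2, small:1, begin:1, could:1, break:1, was:1, sit:1
Hapax (freq=1): begin, break, could, sit, small, was

6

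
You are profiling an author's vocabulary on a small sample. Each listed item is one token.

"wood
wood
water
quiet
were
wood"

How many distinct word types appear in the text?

4

Distinct types: {quiet, water, were, wood}
V = 4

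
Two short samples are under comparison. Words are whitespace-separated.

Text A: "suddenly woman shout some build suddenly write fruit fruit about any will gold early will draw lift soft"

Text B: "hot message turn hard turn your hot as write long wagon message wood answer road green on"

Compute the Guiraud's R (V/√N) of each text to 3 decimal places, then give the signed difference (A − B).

A: V=15, N=18, R=3.536
B: V=14, N=17, R=3.395
Difference = 3.536 − 3.395 = 0.141

0.141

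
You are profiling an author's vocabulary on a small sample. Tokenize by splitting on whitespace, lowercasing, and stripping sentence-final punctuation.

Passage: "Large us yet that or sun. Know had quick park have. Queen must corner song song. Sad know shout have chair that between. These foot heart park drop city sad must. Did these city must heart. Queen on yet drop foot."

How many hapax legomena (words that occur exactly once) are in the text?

Frequencies: must:3, yet:2, that:2, know:2, park:2, have:2, queen:2, song:2, sad:2, these:2, foot:2, heart:2, drop:2, city:2, large:1, us:1, or:1, sun:1, had:1, quick:1, … (6 more, each freq 1)
Hapax (freq=1): between, chair, corner, did, had, large, on, or, quick, shout, sun, us

12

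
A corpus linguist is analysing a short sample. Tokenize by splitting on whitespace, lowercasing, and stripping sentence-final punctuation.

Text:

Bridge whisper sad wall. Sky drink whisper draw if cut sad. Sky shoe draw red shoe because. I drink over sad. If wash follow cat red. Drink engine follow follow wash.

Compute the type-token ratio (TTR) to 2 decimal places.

N = 31 tokens, V = 18 types.
TTR = V / N = 18 / 31 = 0.58

0.58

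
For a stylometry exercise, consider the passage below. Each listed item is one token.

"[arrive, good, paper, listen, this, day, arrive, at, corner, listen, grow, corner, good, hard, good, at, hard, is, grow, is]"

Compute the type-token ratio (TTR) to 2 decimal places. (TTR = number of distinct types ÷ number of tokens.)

0.55

N = 20 tokens, V = 11 types.
TTR = V / N = 11 / 20 = 0.55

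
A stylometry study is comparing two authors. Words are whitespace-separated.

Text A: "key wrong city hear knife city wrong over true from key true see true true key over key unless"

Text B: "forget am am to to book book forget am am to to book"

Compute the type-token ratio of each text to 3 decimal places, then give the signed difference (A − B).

0.218

TTR(A) = 10/19 = 0.526
TTR(B) = 4/13 = 0.308
Difference = 0.526 − 0.308 = 0.218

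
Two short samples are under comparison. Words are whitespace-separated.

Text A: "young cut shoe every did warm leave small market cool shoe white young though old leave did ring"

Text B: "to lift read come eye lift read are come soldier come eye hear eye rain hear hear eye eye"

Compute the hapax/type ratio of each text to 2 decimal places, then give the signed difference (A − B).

0.27

A: hapax=10, V=14, ratio=0.71
B: hapax=4, V=9, ratio=0.44
Difference = 0.71 − 0.44 = 0.27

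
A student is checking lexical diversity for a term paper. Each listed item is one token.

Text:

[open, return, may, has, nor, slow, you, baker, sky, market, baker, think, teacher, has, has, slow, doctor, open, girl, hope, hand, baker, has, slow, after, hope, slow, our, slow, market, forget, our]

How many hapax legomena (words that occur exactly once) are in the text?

Frequencies: slow:5, has:4, baker:3, open:2, market:2, hope:2, our:2, return:1, may:1, nor:1, you:1, sky:1, think:1, teacher:1, doctor:1, girl:1, hand:1, after:1, forget:1
Hapax (freq=1): after, doctor, forget, girl, hand, may, nor, return, sky, teacher, think, you

12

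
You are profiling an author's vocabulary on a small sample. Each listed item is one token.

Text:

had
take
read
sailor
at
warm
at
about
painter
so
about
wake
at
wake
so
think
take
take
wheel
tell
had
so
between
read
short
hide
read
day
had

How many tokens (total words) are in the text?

Tokens: had, take, read, sailor, at, warm, at, about, painter, so, about, wake, at, wake, so, think, take, take, wheel, tell, had, so, between, read, short, hide, read, day, had
N = 29

29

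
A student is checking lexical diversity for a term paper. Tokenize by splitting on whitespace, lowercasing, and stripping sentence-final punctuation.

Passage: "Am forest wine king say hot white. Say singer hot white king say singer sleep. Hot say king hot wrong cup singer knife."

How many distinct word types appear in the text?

12

Distinct types: {am, cup, forest, hot, king, knife, say, singer, sleep, white, wine, wrong}
V = 12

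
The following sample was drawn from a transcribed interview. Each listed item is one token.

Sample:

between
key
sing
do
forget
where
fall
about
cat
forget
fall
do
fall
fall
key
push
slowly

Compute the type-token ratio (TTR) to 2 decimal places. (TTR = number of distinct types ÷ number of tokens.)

0.65

N = 17 tokens, V = 11 types.
TTR = V / N = 11 / 17 = 0.65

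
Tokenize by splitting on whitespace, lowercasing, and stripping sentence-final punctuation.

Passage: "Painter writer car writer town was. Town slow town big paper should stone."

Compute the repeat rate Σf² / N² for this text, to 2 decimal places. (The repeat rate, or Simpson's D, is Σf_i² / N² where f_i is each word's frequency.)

0.12

Frequencies: town:3, writer:2, painter:1, car:1, was:1, slow:1, big:1, paper:1, should:1, stone:1
Σf² = 21; N² = 169
Repeat rate = 21 / 169 = 0.12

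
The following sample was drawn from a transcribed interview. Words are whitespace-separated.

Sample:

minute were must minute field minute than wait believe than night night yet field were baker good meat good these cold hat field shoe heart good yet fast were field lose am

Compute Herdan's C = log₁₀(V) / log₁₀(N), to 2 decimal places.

N = 32, V = 20.
log₁₀(V) = 1.301030, log₁₀(N) = 1.505150
C = 1.301030 / 1.505150 = 0.86

0.86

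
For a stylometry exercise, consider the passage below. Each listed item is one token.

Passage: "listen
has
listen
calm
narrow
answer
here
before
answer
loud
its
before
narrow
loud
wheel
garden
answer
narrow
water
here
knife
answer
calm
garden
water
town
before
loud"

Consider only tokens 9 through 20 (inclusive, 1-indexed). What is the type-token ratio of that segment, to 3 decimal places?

0.750

Segment tokens 9–20: answer, loud, its, before, narrow, loud, wheel, garden, answer, narrow, water, here
Segment N = 12, segment V = 9.
TTR = 9 / 12 = 0.750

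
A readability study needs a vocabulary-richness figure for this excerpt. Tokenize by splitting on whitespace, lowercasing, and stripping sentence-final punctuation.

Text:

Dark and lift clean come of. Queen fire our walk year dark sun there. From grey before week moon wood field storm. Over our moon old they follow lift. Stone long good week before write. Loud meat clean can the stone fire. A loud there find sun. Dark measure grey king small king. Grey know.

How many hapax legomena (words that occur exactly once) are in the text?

25

Frequencies: dark:3, grey:3, lift:2, clean:2, fire:2, our:2, sun:2, there:2, before:2, week:2, moon:2, stone:2, loud:2, king:2, and:1, come:1, of:1, queen:1, walk:1, year:1, … (19 more, each freq 1)
Hapax (freq=1): a, and, can, come, field, find, follow, from, good, know, long, measure, meat, of, old, over, queen, small, storm, the, they, walk, wood, write, year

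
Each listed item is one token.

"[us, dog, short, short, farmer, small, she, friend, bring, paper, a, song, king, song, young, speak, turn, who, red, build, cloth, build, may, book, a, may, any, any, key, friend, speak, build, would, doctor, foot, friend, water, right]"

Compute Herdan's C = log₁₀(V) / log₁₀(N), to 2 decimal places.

N = 38, V = 28.
log₁₀(V) = 1.447158, log₁₀(N) = 1.579784
C = 1.447158 / 1.579784 = 0.92

0.92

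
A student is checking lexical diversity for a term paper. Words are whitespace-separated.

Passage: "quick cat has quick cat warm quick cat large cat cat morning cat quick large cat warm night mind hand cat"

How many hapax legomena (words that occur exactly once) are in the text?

Frequencies: cat:8, quick:4, warm:2, large:2, has:1, morning:1, night:1, mind:1, hand:1
Hapax (freq=1): hand, has, mind, morning, night

5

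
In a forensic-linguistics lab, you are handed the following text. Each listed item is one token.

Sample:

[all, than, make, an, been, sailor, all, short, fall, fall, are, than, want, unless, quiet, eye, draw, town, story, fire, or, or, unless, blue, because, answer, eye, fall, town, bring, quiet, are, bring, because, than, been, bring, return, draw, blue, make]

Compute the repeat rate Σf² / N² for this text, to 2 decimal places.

Frequencies: than:3, fall:3, bring:3, all:2, make:2, been:2, are:2, unless:2, quiet:2, eye:2, draw:2, town:2, or:2, blue:2, because:2, an:1, sailor:1, short:1, want:1, story:1, … (3 more, each freq 1)
Σf² = 83; N² = 1681
Repeat rate = 83 / 1681 = 0.05

0.05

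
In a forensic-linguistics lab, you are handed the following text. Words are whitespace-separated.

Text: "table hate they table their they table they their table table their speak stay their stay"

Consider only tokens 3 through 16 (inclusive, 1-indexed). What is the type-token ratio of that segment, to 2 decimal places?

Segment tokens 3–16: they, table, their, they, table, they, their, table, table, their, speak, stay, their, stay
Segment N = 14, segment V = 5.
TTR = 5 / 14 = 0.36

0.36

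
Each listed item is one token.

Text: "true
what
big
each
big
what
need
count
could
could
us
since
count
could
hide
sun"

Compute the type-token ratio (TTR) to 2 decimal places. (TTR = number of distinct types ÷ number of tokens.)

N = 16 tokens, V = 11 types.
TTR = V / N = 11 / 16 = 0.69

0.69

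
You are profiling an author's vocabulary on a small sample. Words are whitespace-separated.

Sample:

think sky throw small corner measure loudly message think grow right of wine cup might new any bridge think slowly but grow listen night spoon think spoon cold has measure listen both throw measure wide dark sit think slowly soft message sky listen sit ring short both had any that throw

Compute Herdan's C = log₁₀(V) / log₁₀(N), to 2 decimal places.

N = 51, V = 33.
log₁₀(V) = 1.518514, log₁₀(N) = 1.707570
C = 1.518514 / 1.707570 = 0.89

0.89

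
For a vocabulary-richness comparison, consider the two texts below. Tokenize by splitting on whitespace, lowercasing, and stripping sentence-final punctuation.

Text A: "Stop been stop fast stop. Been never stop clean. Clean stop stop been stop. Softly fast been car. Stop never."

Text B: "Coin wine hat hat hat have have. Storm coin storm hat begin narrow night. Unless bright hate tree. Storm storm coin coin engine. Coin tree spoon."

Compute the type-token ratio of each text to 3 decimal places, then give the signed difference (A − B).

TTR(A) = 7/20 = 0.350
TTR(B) = 14/26 = 0.538
Difference = 0.350 − 0.538 = -0.188

-0.188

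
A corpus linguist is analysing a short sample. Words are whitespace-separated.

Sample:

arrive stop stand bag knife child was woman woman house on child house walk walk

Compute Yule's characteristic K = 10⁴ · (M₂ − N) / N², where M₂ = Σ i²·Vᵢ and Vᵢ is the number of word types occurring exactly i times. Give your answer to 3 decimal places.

Frequencies: child:2, woman:2, house:2, walk:2, arrive:1, stop:1, stand:1, bag:1, knife:1, was:1, on:1
N = 15. Frequency spectrum: V_1=7, V_2=4
M₂ = 1²·7 + 2²·4 = 23
K = 10000 × (23 − 15) / 15² = 355.556

355.556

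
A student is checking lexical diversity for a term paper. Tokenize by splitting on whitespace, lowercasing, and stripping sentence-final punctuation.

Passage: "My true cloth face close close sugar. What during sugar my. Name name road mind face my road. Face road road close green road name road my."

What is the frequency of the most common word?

Frequencies: road:6, my:4, face:3, close:3, name:3, sugar:2, true:1, cloth:1, what:1, during:1, mind:1, green:1
Most common: 'road' with frequency 6.

6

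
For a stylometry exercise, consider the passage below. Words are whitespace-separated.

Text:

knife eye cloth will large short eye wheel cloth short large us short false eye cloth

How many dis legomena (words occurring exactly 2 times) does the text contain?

Frequencies: eye:3, cloth:3, short:3, large:2, knife:1, will:1, wheel:1, us:1, false:1
Words with frequency 2: large

1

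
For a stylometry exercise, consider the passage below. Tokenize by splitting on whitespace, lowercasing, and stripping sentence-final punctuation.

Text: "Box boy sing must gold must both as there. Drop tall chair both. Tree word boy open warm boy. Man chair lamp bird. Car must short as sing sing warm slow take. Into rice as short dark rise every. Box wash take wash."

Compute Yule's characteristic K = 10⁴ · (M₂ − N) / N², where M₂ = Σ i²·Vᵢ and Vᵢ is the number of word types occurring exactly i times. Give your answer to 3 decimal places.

205.516

Frequencies: boy:3, sing:3, must:3, as:3, box:2, both:2, chair:2, warm:2, short:2, take:2, wash:2, gold:1, there:1, drop:1, tall:1, tree:1, word:1, open:1, man:1, lamp:1, … (8 more, each freq 1)
N = 43. Frequency spectrum: V_1=17, V_2=7, V_3=4
M₂ = 1²·17 + 2²·7 + 3²·4 = 81
K = 10000 × (81 − 43) / 43² = 205.516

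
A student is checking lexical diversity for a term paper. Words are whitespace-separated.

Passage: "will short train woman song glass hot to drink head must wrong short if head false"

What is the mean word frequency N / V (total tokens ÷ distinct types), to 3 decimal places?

N = 16 tokens, V = 14 types.
Mean frequency = N / V = 16 / 14 = 1.143

1.143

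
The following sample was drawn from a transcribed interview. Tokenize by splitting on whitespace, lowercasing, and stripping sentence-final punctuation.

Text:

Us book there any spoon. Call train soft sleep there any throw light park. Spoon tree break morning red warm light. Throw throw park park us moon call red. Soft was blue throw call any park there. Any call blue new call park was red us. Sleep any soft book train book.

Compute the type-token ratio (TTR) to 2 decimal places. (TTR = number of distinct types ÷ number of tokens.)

0.40

N = 52 tokens, V = 21 types.
TTR = V / N = 21 / 52 = 0.40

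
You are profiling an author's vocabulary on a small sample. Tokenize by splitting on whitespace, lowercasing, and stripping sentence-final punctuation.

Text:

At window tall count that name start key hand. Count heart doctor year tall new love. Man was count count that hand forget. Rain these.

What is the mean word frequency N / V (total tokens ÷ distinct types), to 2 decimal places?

N = 25 tokens, V = 19 types.
Mean frequency = N / V = 25 / 19 = 1.32

1.32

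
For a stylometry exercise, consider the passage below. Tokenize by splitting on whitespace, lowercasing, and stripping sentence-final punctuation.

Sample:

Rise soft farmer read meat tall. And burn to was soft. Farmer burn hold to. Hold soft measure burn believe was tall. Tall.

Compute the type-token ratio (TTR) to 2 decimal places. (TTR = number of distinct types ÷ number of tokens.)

N = 23 tokens, V = 13 types.
TTR = V / N = 13 / 23 = 0.57

0.57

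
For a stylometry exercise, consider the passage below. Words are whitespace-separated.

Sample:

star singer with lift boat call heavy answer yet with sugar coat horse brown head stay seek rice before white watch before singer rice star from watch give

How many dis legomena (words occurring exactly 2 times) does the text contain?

6

Frequencies: star:2, singer:2, with:2, rice:2, before:2, watch:2, lift:1, boat:1, call:1, heavy:1, answer:1, yet:1, sugar:1, coat:1, horse:1, brown:1, head:1, stay:1, seek:1, white:1, … (2 more, each freq 1)
Words with frequency 2: before, rice, singer, star, watch, with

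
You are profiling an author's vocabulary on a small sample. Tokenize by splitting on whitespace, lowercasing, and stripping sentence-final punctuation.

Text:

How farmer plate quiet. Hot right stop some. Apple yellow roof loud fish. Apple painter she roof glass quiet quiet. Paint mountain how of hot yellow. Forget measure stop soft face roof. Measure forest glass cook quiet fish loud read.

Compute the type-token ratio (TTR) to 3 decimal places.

N = 40 tokens, V = 26 types.
TTR = V / N = 26 / 40 = 0.650

0.650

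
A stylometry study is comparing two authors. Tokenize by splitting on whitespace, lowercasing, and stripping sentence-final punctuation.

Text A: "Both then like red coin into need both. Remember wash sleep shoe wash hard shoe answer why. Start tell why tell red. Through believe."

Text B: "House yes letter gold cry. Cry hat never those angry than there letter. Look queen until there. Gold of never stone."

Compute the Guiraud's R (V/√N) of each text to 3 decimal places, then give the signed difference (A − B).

0.183

A: V=18, N=24, R=3.674
B: V=16, N=21, R=3.491
Difference = 3.674 − 3.491 = 0.183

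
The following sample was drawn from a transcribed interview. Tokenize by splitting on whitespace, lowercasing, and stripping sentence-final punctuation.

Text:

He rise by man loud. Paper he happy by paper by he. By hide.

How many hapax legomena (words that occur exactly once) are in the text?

5

Frequencies: by:4, he:3, paper:2, rise:1, man:1, loud:1, happy:1, hide:1
Hapax (freq=1): happy, hide, loud, man, rise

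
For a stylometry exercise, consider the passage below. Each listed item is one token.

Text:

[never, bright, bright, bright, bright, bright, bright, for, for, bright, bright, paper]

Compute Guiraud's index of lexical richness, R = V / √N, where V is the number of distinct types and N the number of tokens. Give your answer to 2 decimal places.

N = 12, V = 4.
√N = 3.464102
R = 4 / 3.464102 = 1.15

1.15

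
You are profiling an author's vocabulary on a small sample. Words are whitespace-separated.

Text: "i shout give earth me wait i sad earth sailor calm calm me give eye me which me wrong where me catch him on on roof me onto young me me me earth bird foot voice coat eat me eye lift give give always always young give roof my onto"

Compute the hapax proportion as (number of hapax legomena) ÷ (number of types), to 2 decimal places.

0.59

Frequencies: me:10, give:5, earth:3, i:2, calm:2, eye:2, on:2, roof:2, onto:2, young:2, always:2, shout:1, wait:1, sad:1, sailor:1, which:1, wrong:1, where:1, catch:1, him:1, … (7 more, each freq 1)
Hapax count = 16; type count = 27.
Ratio = 16 / 27 = 0.59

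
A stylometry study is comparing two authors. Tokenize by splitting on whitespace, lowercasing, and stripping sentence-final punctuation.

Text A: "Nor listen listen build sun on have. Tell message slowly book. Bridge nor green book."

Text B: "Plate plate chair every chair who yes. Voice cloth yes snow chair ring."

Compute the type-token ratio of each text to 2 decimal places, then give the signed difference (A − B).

TTR(A) = 12/15 = 0.80
TTR(B) = 9/13 = 0.69
Difference = 0.80 − 0.69 = 0.11

0.11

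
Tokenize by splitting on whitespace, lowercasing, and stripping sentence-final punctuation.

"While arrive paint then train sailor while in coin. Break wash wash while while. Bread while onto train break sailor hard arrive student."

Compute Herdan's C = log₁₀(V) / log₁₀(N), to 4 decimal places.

0.8417

N = 23, V = 14.
log₁₀(V) = 1.146128, log₁₀(N) = 1.361728
C = 1.146128 / 1.361728 = 0.8417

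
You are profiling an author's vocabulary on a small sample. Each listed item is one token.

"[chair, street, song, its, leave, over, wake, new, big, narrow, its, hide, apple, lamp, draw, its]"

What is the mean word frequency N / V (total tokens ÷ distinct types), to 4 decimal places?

N = 16 tokens, V = 14 types.
Mean frequency = N / V = 16 / 14 = 1.1429

1.1429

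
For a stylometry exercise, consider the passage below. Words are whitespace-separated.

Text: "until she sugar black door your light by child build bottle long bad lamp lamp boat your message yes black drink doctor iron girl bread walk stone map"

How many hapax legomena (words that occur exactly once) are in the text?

Frequencies: black:2, your:2, lamp:2, until:1, she:1, sugar:1, door:1, light:1, by:1, child:1, build:1, bottle:1, long:1, bad:1, boat:1, message:1, yes:1, drink:1, doctor:1, iron:1, … (5 more, each freq 1)
Hapax (freq=1): bad, boat, bottle, bread, build, by, child, doctor, door, drink, girl, iron, light, long, map, message, she, stone, sugar, until, walk, yes

22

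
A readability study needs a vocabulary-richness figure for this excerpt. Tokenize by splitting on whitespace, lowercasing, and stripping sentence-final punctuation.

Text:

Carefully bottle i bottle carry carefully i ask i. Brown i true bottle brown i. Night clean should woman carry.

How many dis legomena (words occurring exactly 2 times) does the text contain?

Frequencies: i:5, bottle:3, carefully:2, carry:2, brown:2, ask:1, true:1, night:1, clean:1, should:1, woman:1
Words with frequency 2: brown, carefully, carry

3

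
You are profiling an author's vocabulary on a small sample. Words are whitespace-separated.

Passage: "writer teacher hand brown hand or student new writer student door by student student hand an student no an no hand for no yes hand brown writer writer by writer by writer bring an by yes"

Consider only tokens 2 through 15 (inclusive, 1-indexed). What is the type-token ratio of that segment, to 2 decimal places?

Segment tokens 2–15: teacher, hand, brown, hand, or, student, new, writer, student, door, by, student, student, hand
Segment N = 14, segment V = 9.
TTR = 9 / 14 = 0.64

0.64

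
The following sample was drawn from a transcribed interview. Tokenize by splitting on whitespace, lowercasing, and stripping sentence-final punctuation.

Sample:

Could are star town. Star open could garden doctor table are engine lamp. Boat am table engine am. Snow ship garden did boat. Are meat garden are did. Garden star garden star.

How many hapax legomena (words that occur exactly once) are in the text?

Frequencies: garden:5, are:4, star:4, could:2, table:2, engine:2, boat:2, am:2, did:2, town:1, open:1, doctor:1, lamp:1, snow:1, ship:1, meat:1
Hapax (freq=1): doctor, lamp, meat, open, ship, snow, town

7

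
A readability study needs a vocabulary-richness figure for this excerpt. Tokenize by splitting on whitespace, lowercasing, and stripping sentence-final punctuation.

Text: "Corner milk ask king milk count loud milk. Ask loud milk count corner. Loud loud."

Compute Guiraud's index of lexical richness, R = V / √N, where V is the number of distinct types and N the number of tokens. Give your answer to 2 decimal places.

1.55

N = 15, V = 6.
√N = 3.872983
R = 6 / 3.872983 = 1.55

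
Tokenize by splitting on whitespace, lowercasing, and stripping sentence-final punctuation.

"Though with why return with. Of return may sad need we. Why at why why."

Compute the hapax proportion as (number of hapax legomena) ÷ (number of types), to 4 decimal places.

Frequencies: why:4, with:2, return:2, though:1, of:1, may:1, sad:1, need:1, we:1, at:1
Hapax count = 7; type count = 10.
Ratio = 7 / 10 = 0.7000

0.7000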